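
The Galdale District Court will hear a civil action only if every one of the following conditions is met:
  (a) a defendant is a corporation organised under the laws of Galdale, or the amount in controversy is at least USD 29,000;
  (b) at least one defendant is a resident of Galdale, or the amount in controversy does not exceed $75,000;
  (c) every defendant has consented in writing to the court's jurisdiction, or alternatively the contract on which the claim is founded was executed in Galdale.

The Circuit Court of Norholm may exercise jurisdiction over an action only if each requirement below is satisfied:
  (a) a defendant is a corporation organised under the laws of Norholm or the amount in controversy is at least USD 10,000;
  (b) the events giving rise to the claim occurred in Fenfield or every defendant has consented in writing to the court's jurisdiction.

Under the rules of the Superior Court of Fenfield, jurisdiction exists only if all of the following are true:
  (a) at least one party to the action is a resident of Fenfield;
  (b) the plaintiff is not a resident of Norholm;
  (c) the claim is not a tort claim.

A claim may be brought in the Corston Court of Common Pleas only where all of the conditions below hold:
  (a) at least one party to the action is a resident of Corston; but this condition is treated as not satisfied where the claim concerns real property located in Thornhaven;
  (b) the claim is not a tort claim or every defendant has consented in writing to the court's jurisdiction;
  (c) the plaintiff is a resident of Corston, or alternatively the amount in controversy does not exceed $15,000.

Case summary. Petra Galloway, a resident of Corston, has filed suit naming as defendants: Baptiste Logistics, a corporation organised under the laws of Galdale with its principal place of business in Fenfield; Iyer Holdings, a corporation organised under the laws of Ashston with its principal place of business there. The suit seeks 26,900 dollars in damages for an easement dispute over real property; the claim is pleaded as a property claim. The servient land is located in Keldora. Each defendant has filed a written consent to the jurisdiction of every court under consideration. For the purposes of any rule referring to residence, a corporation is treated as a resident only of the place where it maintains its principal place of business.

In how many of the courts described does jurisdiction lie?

4

The Galdale District Court:
  (a) Baptiste Logistics is organised under the laws of Galdale, which satisfies one of the alternatives. Met.
  (b) The amount in controversy is 26,900 dollars, within the 75,000 dollars ceiling — that alternative is enough. Condition met.
  (c) Every defendant has filed written consent — that alternative is enough. Met.
  → Jurisdiction lies.
The Circuit Court of Norholm:
  (a) The amount in controversy is USD 26,900, which meets the USD 10,000 floor, so one alternative holds. Condition met.
  (b) Every defendant has filed written consent, so this disjunct is met. Satisfied.
  → Every requirement is satisfied — jurisdiction.
The Superior Court of Fenfield:
  (a) Baptiste Logistics resides in Fenfield. Satisfied.
  (b) The plaintiff resides in Corston, which is not Norholm. Satisfied.
  (c) The claim is a property claim, not a tort claim. Satisfied.
  → All conditions met; jurisdiction exists.
The Corston Court of Common Pleas:
  (a) Petra Galloway resides in Corston. The carve-out does not apply: the property lies in Keldora, not Thornhaven. Met.
  (b) The claim is a property claim, not a tort claim, so this disjunct is met. Satisfied.
  (c) The plaintiff resides in Corston, which satisfies one of the alternatives. Condition met.
  → All conditions met; jurisdiction exists.
Courts with jurisdiction: the Galdale District Court, the Circuit Court of Norholm, the Superior Court of Fenfield, the Corston Court of Common Pleas — 4 in total.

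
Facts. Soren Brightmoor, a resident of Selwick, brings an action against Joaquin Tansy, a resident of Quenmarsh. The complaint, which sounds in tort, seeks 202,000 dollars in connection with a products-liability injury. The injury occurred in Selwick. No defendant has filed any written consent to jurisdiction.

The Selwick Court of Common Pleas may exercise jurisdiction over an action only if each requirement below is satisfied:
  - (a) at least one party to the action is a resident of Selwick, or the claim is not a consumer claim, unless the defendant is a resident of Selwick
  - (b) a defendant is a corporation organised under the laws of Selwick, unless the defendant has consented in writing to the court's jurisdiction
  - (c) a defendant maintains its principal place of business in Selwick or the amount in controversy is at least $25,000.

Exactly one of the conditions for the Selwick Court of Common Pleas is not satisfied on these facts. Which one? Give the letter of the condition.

(b)

The Selwick Court of Common Pleas:
  (a) Soren Brightmoor resides in Selwick — that alternative is enough. Satisfied.
  (b) No defendant is a corporation. Nor does the 'unless' clause help: no such written consent has been filed. Condition not met.
  (c) The amount in controversy is 202,000 dollars, which meets the USD 25,000 floor, so this disjunct is met. Satisfied.
Only condition (b) fails.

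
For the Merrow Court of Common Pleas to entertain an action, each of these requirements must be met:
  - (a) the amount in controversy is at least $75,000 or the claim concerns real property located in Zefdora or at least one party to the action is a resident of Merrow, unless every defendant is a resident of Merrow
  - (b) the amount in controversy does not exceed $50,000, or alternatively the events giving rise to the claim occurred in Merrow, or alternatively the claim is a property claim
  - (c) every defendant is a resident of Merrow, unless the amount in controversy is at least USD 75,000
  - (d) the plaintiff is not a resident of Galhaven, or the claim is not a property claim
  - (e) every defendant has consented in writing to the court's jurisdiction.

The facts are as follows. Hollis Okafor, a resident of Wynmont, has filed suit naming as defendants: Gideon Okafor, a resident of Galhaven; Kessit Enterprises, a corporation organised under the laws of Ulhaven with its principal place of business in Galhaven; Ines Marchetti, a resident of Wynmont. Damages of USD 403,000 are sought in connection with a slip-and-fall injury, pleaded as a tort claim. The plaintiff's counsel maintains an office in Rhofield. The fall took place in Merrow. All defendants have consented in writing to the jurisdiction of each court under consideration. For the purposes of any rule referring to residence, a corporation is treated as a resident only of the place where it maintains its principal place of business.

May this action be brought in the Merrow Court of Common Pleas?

The Merrow Court of Common Pleas:
  (a) The amount in controversy is $403,000, which meets the $75,000 floor — that alternative is enough. Satisfied.
  (b) The operative events occurred in Merrow, which satisfies one of the alternatives. Met.
  (c) The defendants reside as follows — Gideon Okafor in Galhaven, Kessit Enterprises in Galhaven, Ines Marchetti in Wynmont — not all in Merrow. The proviso rescues it, though: the amount in controversy is USD 403,000, which meets the USD 75,000 floor. Met.
  (d) The plaintiff resides in Wynmont, which is not Galhaven, so one alternative holds. Satisfied.
  (e) Every defendant has filed written consent. Condition met.
  → All conditions met; jurisdiction exists.

Yes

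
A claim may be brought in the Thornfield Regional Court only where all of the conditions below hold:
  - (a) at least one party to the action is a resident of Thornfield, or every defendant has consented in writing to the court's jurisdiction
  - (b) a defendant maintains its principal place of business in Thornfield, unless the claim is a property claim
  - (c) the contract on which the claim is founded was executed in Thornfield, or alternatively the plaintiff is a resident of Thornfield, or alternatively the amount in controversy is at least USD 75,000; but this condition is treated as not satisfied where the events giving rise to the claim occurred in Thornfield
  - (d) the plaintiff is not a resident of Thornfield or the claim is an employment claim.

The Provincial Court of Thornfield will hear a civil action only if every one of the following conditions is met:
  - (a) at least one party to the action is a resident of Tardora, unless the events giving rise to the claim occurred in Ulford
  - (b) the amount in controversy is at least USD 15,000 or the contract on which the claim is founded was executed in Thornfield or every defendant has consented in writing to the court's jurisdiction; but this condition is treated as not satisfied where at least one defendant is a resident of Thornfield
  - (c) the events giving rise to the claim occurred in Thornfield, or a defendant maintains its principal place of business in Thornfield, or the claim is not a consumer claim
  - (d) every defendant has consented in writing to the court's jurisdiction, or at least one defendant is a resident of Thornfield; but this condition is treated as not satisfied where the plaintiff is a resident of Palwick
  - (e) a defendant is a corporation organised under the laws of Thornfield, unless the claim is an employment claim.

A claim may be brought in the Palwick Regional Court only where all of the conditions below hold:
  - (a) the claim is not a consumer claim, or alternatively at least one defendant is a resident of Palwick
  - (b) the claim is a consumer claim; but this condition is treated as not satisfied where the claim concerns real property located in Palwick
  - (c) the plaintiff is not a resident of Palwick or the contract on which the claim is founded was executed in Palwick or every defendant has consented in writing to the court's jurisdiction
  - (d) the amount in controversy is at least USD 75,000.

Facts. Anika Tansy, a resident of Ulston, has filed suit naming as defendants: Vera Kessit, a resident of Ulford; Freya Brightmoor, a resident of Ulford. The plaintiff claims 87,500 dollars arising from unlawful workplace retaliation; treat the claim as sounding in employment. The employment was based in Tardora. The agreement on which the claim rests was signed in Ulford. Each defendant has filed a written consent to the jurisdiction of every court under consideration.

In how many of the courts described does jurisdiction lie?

The Thornfield Regional Court:
  (a) Every defendant has filed written consent, so this disjunct is met. Condition met.
  (b) No defendant is a corporation. Nor does the 'unless' clause help: the claim is an employment claim, not a property claim. Not satisfied.
  (c) The amount in controversy is $87,500, which meets the 75,000 dollars floor — that alternative is enough. And the carve-out is inapplicable — the operative events occurred in Tardora, not Thornfield. Met.
  (d) The plaintiff resides in Ulston, which is not Thornfield — that alternative is enough. Met.
  → At least one condition fails; no jurisdiction.
The Provincial Court of Thornfield:
  (a) No party resides in Tardora. The proviso offers no rescue either, since the operative events occurred in Tardora, not Ulford. Not satisfied.
  (b) The amount in controversy is USD 87,500, which meets the 15,000 dollars floor, so one alternative holds. The carve-out does not apply: no defendant resides in Thornfield (they reside in Ulford, Ulford). Satisfied.
  (c) The claim is an employment claim, not a consumer claim, so this disjunct is met. Condition met.
  (d) Every defendant has filed written consent, so one alternative holds. The carve-out does not apply: the plaintiff resides in Ulston, not Palwick. Met.
  (e) No defendant is a corporation. But the claim is an employment claim, and the 'unless' clause therefore excuses the requirement. Condition met.
  → The court lacks jurisdiction.
The Palwick Regional Court:
  (a) The claim is an employment claim, not a consumer claim, which satisfies one of the alternatives. Condition met.
  (b) The claim is an employment claim, not a consumer claim. Condition not met.
  (c) The plaintiff resides in Ulston, which is not Palwick — that alternative is enough. Met.
  (d) The amount in controversy is 87,500 dollars, which meets the USD 75,000 floor. Condition met.
  → The court lacks jurisdiction.
No court satisfies all of its conditions.

0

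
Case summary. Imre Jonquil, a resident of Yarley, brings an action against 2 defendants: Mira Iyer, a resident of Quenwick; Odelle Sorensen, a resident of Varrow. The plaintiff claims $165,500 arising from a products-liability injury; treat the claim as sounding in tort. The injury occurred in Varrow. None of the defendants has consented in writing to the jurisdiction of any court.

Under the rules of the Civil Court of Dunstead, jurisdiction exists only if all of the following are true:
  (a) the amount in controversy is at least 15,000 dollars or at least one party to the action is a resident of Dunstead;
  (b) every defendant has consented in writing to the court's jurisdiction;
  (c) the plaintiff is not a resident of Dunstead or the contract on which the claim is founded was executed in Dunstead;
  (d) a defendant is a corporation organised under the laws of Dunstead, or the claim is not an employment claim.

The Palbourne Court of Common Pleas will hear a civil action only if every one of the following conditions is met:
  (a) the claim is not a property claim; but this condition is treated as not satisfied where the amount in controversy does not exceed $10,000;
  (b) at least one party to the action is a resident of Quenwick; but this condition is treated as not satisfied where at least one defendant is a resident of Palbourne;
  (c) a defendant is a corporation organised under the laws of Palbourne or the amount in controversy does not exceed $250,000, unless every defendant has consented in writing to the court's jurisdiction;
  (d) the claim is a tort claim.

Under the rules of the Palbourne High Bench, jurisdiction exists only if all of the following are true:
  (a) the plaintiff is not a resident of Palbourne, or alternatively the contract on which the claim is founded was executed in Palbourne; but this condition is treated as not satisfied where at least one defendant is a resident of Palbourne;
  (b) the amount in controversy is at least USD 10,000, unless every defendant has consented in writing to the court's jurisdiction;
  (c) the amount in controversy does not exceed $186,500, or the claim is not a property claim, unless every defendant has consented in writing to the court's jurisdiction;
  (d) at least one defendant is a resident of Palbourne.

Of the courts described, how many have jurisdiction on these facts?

1

The Civil Court of Dunstead:
  (a) The amount in controversy is 165,500 dollars, which meets the 15,000 dollars floor, which satisfies one of the alternatives. Met.
  (b) No such written consent has been filed. Condition not met.
  (c) The plaintiff resides in Yarley, which is not Dunstead, so this disjunct is met. Condition met.
  (d) The claim is a tort claim, not an employment claim, so one alternative holds. Met.
  → At least one condition fails; no jurisdiction.
The Palbourne Court of Common Pleas:
  (a) The claim is a tort claim, not a property claim. And the carve-out is inapplicable — the amount in controversy is USD 165,500, above the USD 10,000 ceiling. Satisfied.
  (b) Mira Iyer resides in Quenwick. And the carve-out is inapplicable — no defendant resides in Palbourne (they reside in Quenwick, Varrow). Met.
  (c) The amount in controversy is $165,500, within the USD 250,000 ceiling, which satisfies one of the alternatives. Condition met.
  (d) The claim is a tort claim. Satisfied.
  → All conditions met; jurisdiction exists.
The Palbourne High Bench:
  (a) The plaintiff resides in Yarley, which is not Palbourne, so one alternative holds. The exception is not triggered, since no defendant resides in Palbourne (they reside in Quenwick, Varrow). Satisfied.
  (b) The amount in controversy is USD 165,500, which meets the USD 10,000 floor. Met.
  (c) The amount in controversy is 165,500 dollars, within the $186,500 ceiling, so this disjunct is met. Condition met.
  (d) No defendant resides in Palbourne (they reside in Quenwick, Varrow). Condition not met.
  → Not every requirement is met — no jurisdiction.
Courts with jurisdiction: the Palbourne Court of Common Pleas — 1 in total.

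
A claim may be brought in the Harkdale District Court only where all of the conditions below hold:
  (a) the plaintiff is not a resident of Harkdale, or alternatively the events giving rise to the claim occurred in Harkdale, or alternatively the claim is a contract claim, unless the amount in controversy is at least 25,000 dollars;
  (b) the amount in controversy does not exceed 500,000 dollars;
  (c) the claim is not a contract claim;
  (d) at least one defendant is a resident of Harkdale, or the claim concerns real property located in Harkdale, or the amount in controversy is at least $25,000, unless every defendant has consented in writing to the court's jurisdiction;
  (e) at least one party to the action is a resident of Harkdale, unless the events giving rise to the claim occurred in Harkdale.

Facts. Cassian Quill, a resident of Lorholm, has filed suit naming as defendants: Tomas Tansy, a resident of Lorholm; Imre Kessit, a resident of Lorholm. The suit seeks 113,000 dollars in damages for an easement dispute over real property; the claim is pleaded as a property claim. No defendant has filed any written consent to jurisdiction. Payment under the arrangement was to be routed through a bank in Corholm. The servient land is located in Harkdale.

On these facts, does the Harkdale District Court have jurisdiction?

Yes

The Harkdale District Court:
  (a) The plaintiff resides in Lorholm, which is not Harkdale — that alternative is enough. Met.
  (b) The amount in controversy is 113,000 dollars, within the 500,000 dollars ceiling. Condition met.
  (c) The claim is a property claim, not a contract claim. Satisfied.
  (d) The property lies in Harkdale — that alternative is enough. Satisfied.
  (e) No party resides in Harkdale. The proviso rescues it, though: the operative events occurred in Harkdale. Satisfied.
  → Jurisdiction lies.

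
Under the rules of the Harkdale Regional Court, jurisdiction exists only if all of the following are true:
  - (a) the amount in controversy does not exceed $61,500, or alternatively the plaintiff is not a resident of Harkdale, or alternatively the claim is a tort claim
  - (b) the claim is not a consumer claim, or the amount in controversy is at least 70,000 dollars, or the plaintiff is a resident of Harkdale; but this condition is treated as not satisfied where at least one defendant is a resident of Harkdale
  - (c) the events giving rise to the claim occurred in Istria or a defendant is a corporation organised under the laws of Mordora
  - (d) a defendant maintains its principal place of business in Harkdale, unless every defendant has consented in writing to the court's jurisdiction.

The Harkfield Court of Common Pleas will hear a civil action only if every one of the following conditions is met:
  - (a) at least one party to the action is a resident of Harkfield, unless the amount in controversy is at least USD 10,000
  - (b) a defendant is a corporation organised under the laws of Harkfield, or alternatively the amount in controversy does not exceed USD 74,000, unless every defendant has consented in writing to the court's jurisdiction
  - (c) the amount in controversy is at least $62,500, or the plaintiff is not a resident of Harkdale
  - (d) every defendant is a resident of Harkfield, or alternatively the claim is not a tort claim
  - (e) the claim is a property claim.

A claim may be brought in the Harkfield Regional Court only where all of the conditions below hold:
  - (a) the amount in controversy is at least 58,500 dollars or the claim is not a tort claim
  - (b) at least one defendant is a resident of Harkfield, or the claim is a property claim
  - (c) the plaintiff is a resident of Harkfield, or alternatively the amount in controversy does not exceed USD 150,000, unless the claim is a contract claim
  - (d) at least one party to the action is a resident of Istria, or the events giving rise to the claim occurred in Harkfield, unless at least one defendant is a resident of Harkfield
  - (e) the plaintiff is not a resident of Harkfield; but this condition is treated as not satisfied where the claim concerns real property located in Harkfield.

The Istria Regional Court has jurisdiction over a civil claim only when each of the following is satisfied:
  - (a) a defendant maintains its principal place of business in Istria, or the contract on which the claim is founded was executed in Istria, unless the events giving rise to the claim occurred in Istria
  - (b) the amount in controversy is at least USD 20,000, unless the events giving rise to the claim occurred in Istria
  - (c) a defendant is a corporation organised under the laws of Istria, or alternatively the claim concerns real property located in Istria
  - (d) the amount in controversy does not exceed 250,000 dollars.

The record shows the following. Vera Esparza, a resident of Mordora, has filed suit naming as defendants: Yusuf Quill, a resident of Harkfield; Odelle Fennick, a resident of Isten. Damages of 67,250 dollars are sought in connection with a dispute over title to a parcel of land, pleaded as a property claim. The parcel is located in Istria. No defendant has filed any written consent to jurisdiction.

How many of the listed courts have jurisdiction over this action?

The Harkdale Regional Court:
  (a) The plaintiff resides in Mordora, which is not Harkdale, so this disjunct is met. Satisfied.
  (b) The claim is a property claim, not a consumer claim — that alternative is enough. And the carve-out is inapplicable — no defendant resides in Harkdale (they reside in Harkfield, Isten). Met.
  (c) The operative events occurred in Istria, so this disjunct is met. Satisfied.
  (d) No defendant is a corporation. Nor does the 'unless' clause help: no such written consent has been filed. Condition not met.
  → No jurisdiction.
The Harkfield Court of Common Pleas:
  (a) Yusuf Quill resides in Harkfield. Met.
  (b) The amount in controversy is $67,250, within the USD 74,000 ceiling, so this disjunct is met. Met.
  (c) The amount in controversy is USD 67,250, which meets the $62,500 floor — that alternative is enough. Met.
  (d) The claim is a property claim, not a tort claim, which satisfies one of the alternatives. Condition met.
  (e) The claim is a property claim. Condition met.
  → The court has jurisdiction.
The Harkfield Regional Court:
  (a) The amount in controversy is USD 67,250, which meets the 58,500 dollars floor, so one alternative holds. Met.
  (b) Yusuf Quill resides in Harkfield, so this disjunct is met. Met.
  (c) The amount in controversy is $67,250, within the USD 150,000 ceiling, so this disjunct is met. Satisfied.
  (d) No party resides in Istria; the operative events occurred in Istria, not Harkfield — none of the alternatives is met. But Yusuf Quill resides in Harkfield, and the 'unless' clause therefore excuses the requirement. Condition met.
  (e) The plaintiff resides in Mordora, which is not Harkfield. And the carve-out is inapplicable — the property lies in Istria, not Harkfield. Met.
  → Every requirement is satisfied — jurisdiction.
The Istria Regional Court:
  (a) No defendant is a corporation; no contract (and hence no place of execution) is alleged — every alternative fails. However, the operative events occurred in Istria, so the 'unless' proviso supplies this condition. Met.
  (b) The amount in controversy is $67,250, which meets the USD 20,000 floor. Satisfied.
  (c) The property lies in Istria — that alternative is enough. Satisfied.
  (d) The amount in controversy is $67,250, within the USD 250,000 ceiling. Satisfied.
  → Jurisdiction lies.
Courts with jurisdiction: the Harkfield Court of Common Pleas, the Harkfield Regional Court, the Istria Regional Court — 3 in total.

3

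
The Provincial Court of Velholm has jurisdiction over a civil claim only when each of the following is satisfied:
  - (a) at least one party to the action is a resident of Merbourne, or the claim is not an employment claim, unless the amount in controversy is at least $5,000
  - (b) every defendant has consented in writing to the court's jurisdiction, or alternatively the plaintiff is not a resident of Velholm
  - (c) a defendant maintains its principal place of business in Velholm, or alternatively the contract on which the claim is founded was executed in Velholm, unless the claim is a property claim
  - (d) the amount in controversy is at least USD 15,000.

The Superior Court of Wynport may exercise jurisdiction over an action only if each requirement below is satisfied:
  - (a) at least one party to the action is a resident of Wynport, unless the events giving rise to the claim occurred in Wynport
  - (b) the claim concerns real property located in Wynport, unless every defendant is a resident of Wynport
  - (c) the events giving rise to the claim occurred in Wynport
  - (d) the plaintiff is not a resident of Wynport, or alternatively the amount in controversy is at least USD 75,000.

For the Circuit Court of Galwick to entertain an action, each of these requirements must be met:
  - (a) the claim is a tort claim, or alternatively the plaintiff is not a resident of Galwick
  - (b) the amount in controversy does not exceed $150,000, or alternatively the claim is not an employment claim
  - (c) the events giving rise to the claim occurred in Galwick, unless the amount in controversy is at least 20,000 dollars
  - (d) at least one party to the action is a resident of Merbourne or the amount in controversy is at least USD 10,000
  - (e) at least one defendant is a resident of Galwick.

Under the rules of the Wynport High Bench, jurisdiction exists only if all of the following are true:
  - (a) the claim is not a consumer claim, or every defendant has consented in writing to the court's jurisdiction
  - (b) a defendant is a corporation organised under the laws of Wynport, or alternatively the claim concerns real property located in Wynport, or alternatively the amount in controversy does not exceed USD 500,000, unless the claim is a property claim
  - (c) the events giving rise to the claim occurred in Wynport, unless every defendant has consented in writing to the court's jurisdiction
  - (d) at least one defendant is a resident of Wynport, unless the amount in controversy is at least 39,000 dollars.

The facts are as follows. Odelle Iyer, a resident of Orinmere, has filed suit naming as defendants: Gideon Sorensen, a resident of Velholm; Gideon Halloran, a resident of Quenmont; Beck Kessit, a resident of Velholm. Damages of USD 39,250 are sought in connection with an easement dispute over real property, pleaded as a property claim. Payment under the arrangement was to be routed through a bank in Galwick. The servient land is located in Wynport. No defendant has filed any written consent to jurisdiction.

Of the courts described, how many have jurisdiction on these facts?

3

The Provincial Court of Velholm:
  (a) The claim is a property claim, not an employment claim, so one alternative holds. Met.
  (b) The plaintiff resides in Orinmere, which is not Velholm, so this disjunct is met. Condition met.
  (c) No defendant is a corporation; no contract (and hence no place of execution) is alleged — none of the alternatives is met. But the claim is a property claim, and the 'unless' clause therefore excuses the requirement. Condition met.
  (d) The amount in controversy is 39,250 dollars, which meets the $15,000 floor. Satisfied.
  → Jurisdiction lies.
The Superior Court of Wynport:
  (a) No party resides in Wynport. But the operative events occurred in Wynport, and the 'unless' clause therefore excuses the requirement. Satisfied.
  (b) The property lies in Wynport. Satisfied.
  (c) The operative events occurred in Wynport. Met.
  (d) The plaintiff resides in Orinmere, which is not Wynport — that alternative is enough. Met.
  → Jurisdiction lies.
The Circuit Court of Galwick:
  (a) The plaintiff resides in Orinmere, which is not Galwick — that alternative is enough. Met.
  (b) The amount in controversy is USD 39,250, within the 150,000 dollars ceiling, so one alternative holds. Condition met.
  (c) The operative events occurred in Wynport, not Galwick. However, the amount in controversy is $39,250, which meets the 20,000 dollars floor, so the 'unless' proviso supplies this condition. Condition met.
  (d) The amount in controversy is 39,250 dollars, which meets the USD 10,000 floor, so this disjunct is met. Condition met.
  (e) No defendant resides in Galwick (they reside in Velholm, Quenmont, Velholm). Condition not met.
  → The court lacks jurisdiction.
The Wynport High Bench:
  (a) The claim is a property claim, not a consumer claim — that alternative is enough. Satisfied.
  (b) The property lies in Wynport, so this disjunct is met. Satisfied.
  (c) The operative events occurred in Wynport. Satisfied.
  (d) No defendant resides in Wynport (they reside in Velholm, Quenmont, Velholm). The proviso rescues it, though: the amount in controversy is $39,250, which meets the $39,000 floor. Satisfied.
  → All conditions met; jurisdiction exists.
Courts with jurisdiction: the Provincial Court of Velholm, the Superior Court of Wynport, the Wynport High Bench — 3 in total.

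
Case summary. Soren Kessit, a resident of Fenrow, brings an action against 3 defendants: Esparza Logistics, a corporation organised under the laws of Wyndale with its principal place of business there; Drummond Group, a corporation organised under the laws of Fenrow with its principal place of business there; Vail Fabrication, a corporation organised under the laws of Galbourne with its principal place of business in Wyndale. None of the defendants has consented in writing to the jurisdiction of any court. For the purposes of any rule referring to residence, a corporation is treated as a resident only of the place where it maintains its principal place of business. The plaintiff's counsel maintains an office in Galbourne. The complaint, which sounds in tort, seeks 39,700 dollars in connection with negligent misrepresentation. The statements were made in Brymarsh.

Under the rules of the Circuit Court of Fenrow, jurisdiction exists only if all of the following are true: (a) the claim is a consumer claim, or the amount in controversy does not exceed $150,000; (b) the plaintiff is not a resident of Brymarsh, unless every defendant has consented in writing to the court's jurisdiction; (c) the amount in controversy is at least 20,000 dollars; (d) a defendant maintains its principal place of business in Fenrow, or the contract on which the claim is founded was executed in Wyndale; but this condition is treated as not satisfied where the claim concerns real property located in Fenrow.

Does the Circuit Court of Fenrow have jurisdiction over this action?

The Circuit Court of Fenrow:
  (a) The amount in controversy is USD 39,700, within the 150,000 dollars ceiling, so one alternative holds. Met.
  (b) The plaintiff resides in Fenrow, which is not Brymarsh. Met.
  (c) The amount in controversy is USD 39,700, which meets the $20,000 floor. Met.
  (d) Drummond Group has its principal place of business in Fenrow, so this disjunct is met. The exception is not triggered, since the claim does not concern real property. Met.
  → Jurisdiction lies.

Yes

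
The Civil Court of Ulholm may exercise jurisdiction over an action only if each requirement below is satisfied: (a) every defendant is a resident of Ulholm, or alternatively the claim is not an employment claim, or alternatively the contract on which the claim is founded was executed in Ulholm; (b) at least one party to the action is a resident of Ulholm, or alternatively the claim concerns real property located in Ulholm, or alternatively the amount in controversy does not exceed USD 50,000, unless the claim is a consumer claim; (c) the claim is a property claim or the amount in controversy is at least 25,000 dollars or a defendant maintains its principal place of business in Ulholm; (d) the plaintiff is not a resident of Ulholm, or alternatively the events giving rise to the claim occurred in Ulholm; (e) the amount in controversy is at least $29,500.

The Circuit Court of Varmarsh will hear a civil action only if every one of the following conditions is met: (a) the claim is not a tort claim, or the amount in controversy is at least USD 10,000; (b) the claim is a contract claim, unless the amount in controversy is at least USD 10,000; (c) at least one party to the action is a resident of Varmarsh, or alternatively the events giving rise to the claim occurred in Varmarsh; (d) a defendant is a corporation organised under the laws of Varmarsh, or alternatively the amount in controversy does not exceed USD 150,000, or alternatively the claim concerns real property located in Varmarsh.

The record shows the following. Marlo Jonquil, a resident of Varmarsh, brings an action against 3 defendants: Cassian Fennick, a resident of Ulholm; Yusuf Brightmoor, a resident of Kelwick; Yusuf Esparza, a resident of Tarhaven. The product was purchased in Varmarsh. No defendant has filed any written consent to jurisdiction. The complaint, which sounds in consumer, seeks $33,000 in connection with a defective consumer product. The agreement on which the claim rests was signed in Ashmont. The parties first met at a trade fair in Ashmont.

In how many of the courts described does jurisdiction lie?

2

The Civil Court of Ulholm:
  (a) The claim is a consumer claim, not an employment claim, so one alternative holds. Satisfied.
  (b) Cassian Fennick resides in Ulholm, which satisfies one of the alternatives. Condition met.
  (c) The amount in controversy is $33,000, which meets the 25,000 dollars floor, so one alternative holds. Condition met.
  (d) The plaintiff resides in Varmarsh, which is not Ulholm, so this disjunct is met. Met.
  (e) The amount in controversy is 33,000 dollars, which meets the 29,500 dollars floor. Met.
  → Jurisdiction lies.
The Circuit Court of Varmarsh:
  (a) The claim is a consumer claim, not a tort claim, which satisfies one of the alternatives. Satisfied.
  (b) The claim is a consumer claim, not a contract claim. But the amount in controversy is USD 33,000, which meets the 10,000 dollars floor, and the 'unless' clause therefore excuses the requirement. Condition met.
  (c) Marlo Jonquil resides in Varmarsh, so this disjunct is met. Met.
  (d) The amount in controversy is $33,000, within the 150,000 dollars ceiling, which satisfies one of the alternatives. Condition met.
  → All conditions met; jurisdiction exists.
Courts with jurisdiction: the Civil Court of Ulholm, the Circuit Court of Varmarsh — 2 in total.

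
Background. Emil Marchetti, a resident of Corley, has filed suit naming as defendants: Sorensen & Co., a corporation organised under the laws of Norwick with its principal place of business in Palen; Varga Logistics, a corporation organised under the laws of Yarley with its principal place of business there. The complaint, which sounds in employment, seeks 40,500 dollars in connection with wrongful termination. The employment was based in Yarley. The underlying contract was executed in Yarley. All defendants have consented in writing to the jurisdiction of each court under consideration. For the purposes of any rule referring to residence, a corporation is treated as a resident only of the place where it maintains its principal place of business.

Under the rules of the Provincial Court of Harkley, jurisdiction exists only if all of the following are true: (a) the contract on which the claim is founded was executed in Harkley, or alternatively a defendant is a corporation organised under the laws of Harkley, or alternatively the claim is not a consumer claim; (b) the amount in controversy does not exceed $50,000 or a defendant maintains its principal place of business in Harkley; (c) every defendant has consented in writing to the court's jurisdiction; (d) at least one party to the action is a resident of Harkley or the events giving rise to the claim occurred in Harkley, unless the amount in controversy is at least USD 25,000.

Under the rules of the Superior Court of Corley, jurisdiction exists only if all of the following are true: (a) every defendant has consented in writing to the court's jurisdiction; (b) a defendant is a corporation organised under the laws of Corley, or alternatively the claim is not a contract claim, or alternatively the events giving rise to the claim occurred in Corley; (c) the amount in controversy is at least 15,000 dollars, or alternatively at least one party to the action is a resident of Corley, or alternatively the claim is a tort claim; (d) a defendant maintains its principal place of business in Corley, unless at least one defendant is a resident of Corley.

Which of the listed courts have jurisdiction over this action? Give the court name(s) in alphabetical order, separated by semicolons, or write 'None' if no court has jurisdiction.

the Provincial Court of Harkley

The Provincial Court of Harkley:
  (a) The claim is an employment claim, not a consumer claim — that alternative is enough. Met.
  (b) The amount in controversy is 40,500 dollars, within the $50,000 ceiling — that alternative is enough. Satisfied.
  (c) Every defendant has filed written consent. Met.
  (d) No party resides in Harkley; the operative events occurred in Yarley, not Harkley — no alternative holds. However, the amount in controversy is USD 40,500, which meets the $25,000 floor, so the 'unless' proviso supplies this condition. Condition met.
  → All conditions met; jurisdiction exists.
The Superior Court of Corley:
  (a) Every defendant has filed written consent. Condition met.
  (b) The claim is an employment claim, not a contract claim, so one alternative holds. Satisfied.
  (c) The amount in controversy is $40,500, which meets the 15,000 dollars floor, so one alternative holds. Satisfied.
  (d) The corporate defendant(s) have their principal place of business in Palen, Yarley, not Corley. Nor does the 'unless' clause help: no defendant resides in Corley (they reside in Palen, Yarley). Not satisfied.
  → The court lacks jurisdiction.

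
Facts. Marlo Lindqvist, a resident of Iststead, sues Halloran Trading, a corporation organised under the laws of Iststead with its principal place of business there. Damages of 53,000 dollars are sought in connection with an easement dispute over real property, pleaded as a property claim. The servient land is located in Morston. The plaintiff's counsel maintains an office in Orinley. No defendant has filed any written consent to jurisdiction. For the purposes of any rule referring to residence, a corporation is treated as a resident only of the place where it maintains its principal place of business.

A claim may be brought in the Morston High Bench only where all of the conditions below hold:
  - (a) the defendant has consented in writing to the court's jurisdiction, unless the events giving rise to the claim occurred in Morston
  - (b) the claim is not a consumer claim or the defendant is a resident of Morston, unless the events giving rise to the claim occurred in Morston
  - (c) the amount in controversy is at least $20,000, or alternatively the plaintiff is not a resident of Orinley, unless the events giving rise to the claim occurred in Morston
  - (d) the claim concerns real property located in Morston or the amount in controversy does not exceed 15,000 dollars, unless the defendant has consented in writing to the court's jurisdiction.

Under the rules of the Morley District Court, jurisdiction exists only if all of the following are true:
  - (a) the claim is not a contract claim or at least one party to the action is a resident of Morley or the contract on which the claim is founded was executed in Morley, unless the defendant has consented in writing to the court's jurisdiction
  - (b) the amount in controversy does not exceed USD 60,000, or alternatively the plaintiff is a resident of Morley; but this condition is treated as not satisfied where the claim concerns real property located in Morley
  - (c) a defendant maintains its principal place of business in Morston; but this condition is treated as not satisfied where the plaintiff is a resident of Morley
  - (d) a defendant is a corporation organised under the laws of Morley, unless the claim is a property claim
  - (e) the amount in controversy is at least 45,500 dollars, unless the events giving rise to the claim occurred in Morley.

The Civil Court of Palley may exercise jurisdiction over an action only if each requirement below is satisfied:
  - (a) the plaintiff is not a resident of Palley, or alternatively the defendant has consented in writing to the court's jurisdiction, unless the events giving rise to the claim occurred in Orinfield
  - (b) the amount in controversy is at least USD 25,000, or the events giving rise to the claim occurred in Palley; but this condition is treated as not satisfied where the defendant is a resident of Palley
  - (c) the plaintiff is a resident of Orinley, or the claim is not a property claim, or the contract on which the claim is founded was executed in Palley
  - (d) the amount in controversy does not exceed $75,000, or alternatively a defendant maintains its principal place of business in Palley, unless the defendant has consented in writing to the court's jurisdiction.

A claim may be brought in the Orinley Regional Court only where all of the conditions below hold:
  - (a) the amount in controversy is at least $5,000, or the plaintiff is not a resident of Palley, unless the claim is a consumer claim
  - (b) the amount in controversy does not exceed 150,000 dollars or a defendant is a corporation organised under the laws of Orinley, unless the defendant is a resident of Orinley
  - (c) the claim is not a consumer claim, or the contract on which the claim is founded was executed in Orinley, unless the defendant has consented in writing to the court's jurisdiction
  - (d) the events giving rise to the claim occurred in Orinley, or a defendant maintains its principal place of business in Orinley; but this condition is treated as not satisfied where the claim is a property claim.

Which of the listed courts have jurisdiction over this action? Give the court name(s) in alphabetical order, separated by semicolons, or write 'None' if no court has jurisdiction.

the Morston High Bench

The Morston High Bench:
  (a) No such written consent has been filed. But the operative events occurred in Morston, and the 'unless' clause therefore excuses the requirement. Condition met.
  (b) The claim is a property claim, not a consumer claim — that alternative is enough. Satisfied.
  (c) The amount in controversy is $53,000, which meets the USD 20,000 floor, so one alternative holds. Condition met.
  (d) The property lies in Morston — that alternative is enough. Condition met.
  → Every requirement is satisfied — jurisdiction.
The Morley District Court:
  (a) The claim is a property claim, not a contract claim — that alternative is enough. Satisfied.
  (b) The amount in controversy is USD 53,000, within the USD 60,000 ceiling, so one alternative holds. The exception is not triggered, since the property lies in Morston, not Morley. Condition met.
  (c) The corporate defendant(s) have their principal place of business in Iststead, not Morston. Not satisfied.
  (d) The corporate defendant(s) are organised in Iststead, not Morley. However, the claim is a property claim, so the 'unless' proviso supplies this condition. Condition met.
  (e) The amount in controversy is 53,000 dollars, which meets the $45,500 floor. Condition met.
  → The court lacks jurisdiction.
The Civil Court of Palley:
  (a) The plaintiff resides in Iststead, which is not Palley, which satisfies one of the alternatives. Condition met.
  (b) The amount in controversy is 53,000 dollars, which meets the 25,000 dollars floor, so one alternative holds. And the carve-out is inapplicable — the defendant resides in Iststead, not Palley. Met.
  (c) The plaintiff resides in Iststead, not Orinley; the claim is a property claim; no contract (and hence no place of execution) is alleged — no alternative holds. Not met.
  (d) The amount in controversy is USD 53,000, within the USD 75,000 ceiling, which satisfies one of the alternatives. Condition met.
  → Not every requirement is met — no jurisdiction.
The Orinley Regional Court:
  (a) The amount in controversy is USD 53,000, which meets the 5,000 dollars floor, which satisfies one of the alternatives. Satisfied.
  (b) The amount in controversy is USD 53,000, within the USD 150,000 ceiling, so one alternative holds. Satisfied.
  (c) The claim is a property claim, not a consumer claim, so one alternative holds. Met.
  (d) The operative events occurred in Morston, not Orinley; the corporate defendant(s) have their principal place of business in Iststead, not Orinley — none of the alternatives is met. Not satisfied.
  → No jurisdiction.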